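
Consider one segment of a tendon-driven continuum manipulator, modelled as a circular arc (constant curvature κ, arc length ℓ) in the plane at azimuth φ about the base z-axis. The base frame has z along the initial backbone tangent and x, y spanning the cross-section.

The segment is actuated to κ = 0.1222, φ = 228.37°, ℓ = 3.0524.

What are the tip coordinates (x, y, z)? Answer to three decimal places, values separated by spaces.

-0.374 -0.421 2.982

θ = κ·ℓ = 0.1222 × 3.0524 = 0.37300 rad
ρ = (1 − cos θ)/κ = (1 − 0.93124)/0.1222 = 0.56271
z = sin θ / κ = 0.36441/0.1222 = 2.98211
x = ρ cos φ = 0.56271 × cos(228.37°) = -0.37382
y = ρ sin φ = 0.56271 × sin(228.37°) = -0.42060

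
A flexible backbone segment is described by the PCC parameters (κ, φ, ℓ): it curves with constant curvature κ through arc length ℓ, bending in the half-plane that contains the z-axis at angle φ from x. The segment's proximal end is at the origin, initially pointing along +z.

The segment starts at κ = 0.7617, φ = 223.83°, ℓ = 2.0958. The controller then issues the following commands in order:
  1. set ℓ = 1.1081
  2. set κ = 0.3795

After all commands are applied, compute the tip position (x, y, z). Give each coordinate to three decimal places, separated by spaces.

-0.166 -0.159 1.076

initial: κ=0.7617, φ=223.83°, ℓ=2.0958
cmd 1: set ℓ=1.1081 → (κ,φ,ℓ)=(0.7617,223.83°,1.1081) → tip=(-0.3178,-0.3051,0.9811)
cmd 2: set κ=0.3795 → (κ,φ,ℓ)=(0.3795,223.83°,1.1081) → tip=(-0.1656,-0.1590,1.0757)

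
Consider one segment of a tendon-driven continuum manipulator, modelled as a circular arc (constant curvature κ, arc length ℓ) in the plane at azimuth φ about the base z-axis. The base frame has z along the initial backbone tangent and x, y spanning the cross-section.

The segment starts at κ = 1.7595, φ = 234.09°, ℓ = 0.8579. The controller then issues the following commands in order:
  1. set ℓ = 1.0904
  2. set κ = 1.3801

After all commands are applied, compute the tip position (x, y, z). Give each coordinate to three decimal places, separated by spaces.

initial: κ=1.7595, φ=234.09°, ℓ=0.8579
cmd 1: set ℓ=1.0904 → (κ,φ,ℓ)=(1.7595,234.09°,1.0904) → tip=(-0.4469,-0.6172,0.5343)
cmd 2: set κ=1.3801 → (κ,φ,ℓ)=(1.3801,234.09°,1.0904) → tip=(-0.3970,-0.5482,0.7230)

-0.397 -0.548 0.723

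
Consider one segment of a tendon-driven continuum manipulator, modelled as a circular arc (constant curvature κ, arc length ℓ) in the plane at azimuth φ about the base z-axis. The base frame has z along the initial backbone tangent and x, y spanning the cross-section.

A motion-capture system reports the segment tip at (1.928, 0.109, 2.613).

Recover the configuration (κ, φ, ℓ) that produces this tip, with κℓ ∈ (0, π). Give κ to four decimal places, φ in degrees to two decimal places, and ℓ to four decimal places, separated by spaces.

0.3658 3.24 3.4793

ρ = √(x²+y²) = √(1.928² + 0.109²) = 1.93108
φ = atan2(y, x) mod 360° = atan2(0.109, 1.928) = 3.2358°
|p|² = ρ² + z² = 1.93108² + 2.613² = 10.55683
κ = 2ρ / |p|² = 2×1.93108 / 10.55683 = 0.36584
θ = 2·atan2(ρ, z) = 2·atan2(1.93108, 2.613) = 1.27288 rad
ℓ = θ/κ = 1.27288/0.36584 = 3.47930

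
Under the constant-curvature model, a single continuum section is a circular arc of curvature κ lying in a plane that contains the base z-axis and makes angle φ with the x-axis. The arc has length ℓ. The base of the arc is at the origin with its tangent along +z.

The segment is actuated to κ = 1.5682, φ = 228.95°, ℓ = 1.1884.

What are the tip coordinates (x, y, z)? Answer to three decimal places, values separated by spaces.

θ = κ·ℓ = 1.5682 × 1.1884 = 1.86365 rad
ρ = (1 − cos θ)/κ = (1 − -0.28868)/1.5682 = 0.82176
z = sin θ / κ = 0.95742/1.5682 = 0.61052
x = ρ cos φ = 0.82176 × cos(228.95°) = -0.53966
y = ρ sin φ = 0.82176 × sin(228.95°) = -0.61972

-0.540 -0.620 0.611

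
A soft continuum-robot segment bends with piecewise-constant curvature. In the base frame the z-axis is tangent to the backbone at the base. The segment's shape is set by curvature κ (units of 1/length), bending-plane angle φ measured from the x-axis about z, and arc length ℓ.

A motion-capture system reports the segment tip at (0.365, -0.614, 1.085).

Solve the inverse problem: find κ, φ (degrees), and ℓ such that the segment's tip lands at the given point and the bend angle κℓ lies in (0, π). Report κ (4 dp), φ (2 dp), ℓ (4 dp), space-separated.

ρ = √(x²+y²) = √(0.365² + -0.614²) = 0.71430
φ = atan2(y, x) mod 360° = atan2(-0.614, 0.365) = 300.7299°
|p|² = ρ² + z² = 0.71430² + 1.085² = 1.68745
κ = 2ρ / |p|² = 2×0.71430 / 1.68745 = 0.84660
θ = 2·atan2(ρ, z) = 2·atan2(0.71430, 1.085) = 1.16443 rad
ℓ = θ/κ = 1.16443/0.84660 = 1.37542

0.8466 300.73 1.3754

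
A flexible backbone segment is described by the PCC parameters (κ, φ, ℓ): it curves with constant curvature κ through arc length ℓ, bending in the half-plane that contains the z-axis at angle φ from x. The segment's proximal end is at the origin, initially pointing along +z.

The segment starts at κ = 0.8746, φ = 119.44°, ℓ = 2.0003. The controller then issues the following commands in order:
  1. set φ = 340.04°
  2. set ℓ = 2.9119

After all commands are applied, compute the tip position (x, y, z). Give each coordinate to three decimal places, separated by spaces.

initial: κ=0.8746, φ=119.44°, ℓ=2.0003
cmd 1: set φ=340.04° → (κ,φ,ℓ)=(0.8746,340.04°,2.0003) → tip=(1.2657,-0.4597,1.1252)
cmd 2: set ℓ=2.9119 → (κ,φ,ℓ)=(0.8746,340.04°,2.9119) → tip=(1.9648,-0.7136,0.6407)

1.965 -0.714 0.641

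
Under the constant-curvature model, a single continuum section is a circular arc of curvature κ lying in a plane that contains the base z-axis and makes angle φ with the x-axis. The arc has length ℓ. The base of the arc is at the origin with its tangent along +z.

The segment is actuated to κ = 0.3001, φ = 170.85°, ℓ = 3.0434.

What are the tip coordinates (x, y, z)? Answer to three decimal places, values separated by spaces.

-1.279 0.206 2.638

θ = κ·ℓ = 0.3001 × 3.0434 = 0.91332 rad
ρ = (1 − cos θ)/κ = (1 − 0.61112)/0.3001 = 1.29584
z = sin θ / κ = 0.79154/0.3001 = 2.63759
x = ρ cos φ = 1.29584 × cos(170.85°) = -1.27935
y = ρ sin φ = 1.29584 × sin(170.85°) = 0.20606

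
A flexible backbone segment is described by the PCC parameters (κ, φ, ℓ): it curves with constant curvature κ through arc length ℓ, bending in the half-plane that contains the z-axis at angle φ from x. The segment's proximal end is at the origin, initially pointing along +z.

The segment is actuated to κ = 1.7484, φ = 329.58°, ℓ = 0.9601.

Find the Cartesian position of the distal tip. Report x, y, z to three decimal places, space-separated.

0.546 -0.321 0.569

θ = κ·ℓ = 1.7484 × 0.9601 = 1.67864 rad
ρ = (1 − cos θ)/κ = (1 − -0.10763)/1.7484 = 0.63351
z = sin θ / κ = 0.99419/1.7484 = 0.56863
x = ρ cos φ = 0.63351 × cos(329.58°) = 0.54630
y = ρ sin φ = 0.63351 × sin(329.58°) = -0.32077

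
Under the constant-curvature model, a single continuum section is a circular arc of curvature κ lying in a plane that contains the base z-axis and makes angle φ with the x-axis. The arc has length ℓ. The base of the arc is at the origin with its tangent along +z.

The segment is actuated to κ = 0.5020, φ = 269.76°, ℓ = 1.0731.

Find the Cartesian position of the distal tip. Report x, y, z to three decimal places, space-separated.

θ = κ·ℓ = 0.5020 × 1.0731 = 0.53870 rad
ρ = (1 − cos θ)/κ = (1 − 0.85838)/0.5020 = 0.28211
z = sin θ / κ = 0.51302/0.5020 = 1.02195
x = ρ cos φ = 0.28211 × cos(269.76°) = -0.00118
y = ρ sin φ = 0.28211 × sin(269.76°) = -0.28211

-0.001 -0.282 1.022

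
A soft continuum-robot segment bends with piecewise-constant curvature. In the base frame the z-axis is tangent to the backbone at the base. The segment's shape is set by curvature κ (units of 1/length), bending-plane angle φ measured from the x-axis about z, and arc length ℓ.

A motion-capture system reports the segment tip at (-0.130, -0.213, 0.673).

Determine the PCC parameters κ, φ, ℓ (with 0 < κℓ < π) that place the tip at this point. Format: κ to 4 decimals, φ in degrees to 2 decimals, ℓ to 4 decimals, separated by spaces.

0.9687 238.60 0.7331

ρ = √(x²+y²) = √(-0.130² + -0.213²) = 0.24954
φ = atan2(y, x) mod 360° = atan2(-0.213, -0.130) = 238.6031°
|p|² = ρ² + z² = 0.24954² + 0.673² = 0.51520
κ = 2ρ / |p|² = 2×0.24954 / 0.51520 = 0.96871
θ = 2·atan2(ρ, z) = 2·atan2(0.24954, 0.673) = 0.71014 rad
ℓ = θ/κ = 0.71014/0.96871 = 0.73308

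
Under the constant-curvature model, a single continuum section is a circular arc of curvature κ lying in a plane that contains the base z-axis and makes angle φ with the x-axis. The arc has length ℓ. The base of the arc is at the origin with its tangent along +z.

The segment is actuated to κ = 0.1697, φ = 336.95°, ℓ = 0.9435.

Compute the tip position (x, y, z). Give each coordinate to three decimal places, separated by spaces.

0.069 -0.030 0.939

θ = κ·ℓ = 0.1697 × 0.9435 = 0.16011 rad
ρ = (1 − cos θ)/κ = (1 − 0.98721)/0.1697 = 0.07537
z = sin θ / κ = 0.15943/0.1697 = 0.93947
x = ρ cos φ = 0.07537 × cos(336.95°) = 0.06935
y = ρ sin φ = 0.07537 × sin(336.95°) = -0.02951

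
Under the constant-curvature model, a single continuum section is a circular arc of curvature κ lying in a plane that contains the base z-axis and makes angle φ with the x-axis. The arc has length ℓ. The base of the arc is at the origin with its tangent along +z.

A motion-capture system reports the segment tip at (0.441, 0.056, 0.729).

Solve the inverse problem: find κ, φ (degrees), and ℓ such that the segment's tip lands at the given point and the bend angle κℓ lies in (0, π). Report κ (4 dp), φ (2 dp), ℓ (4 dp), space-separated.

ρ = √(x²+y²) = √(0.441² + 0.056²) = 0.44454
φ = atan2(y, x) mod 360° = atan2(0.056, 0.441) = 7.2369°
|p|² = ρ² + z² = 0.44454² + 0.729² = 0.72906
κ = 2ρ / |p|² = 2×0.44454 / 0.72906 = 1.21950
θ = 2·atan2(ρ, z) = 2·atan2(0.44454, 0.729) = 1.09518 rad
ℓ = θ/κ = 1.09518/1.21950 = 0.89806

1.2195 7.24 0.8981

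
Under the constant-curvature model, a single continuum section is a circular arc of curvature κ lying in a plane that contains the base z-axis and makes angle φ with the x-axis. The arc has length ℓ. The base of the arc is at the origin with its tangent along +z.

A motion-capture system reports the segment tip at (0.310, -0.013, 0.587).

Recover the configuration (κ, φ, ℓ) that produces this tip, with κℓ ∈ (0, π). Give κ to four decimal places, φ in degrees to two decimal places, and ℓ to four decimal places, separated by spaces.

ρ = √(x²+y²) = √(0.310² + -0.013²) = 0.31027
φ = atan2(y, x) mod 360° = atan2(-0.013, 0.310) = 357.5987°
|p|² = ρ² + z² = 0.31027² + 0.587² = 0.44084
κ = 2ρ / |p|² = 2×0.31027 / 0.44084 = 1.40765
θ = 2·atan2(ρ, z) = 2·atan2(0.31027, 0.587) = 0.97249 rad
ℓ = θ/κ = 0.97249/1.40765 = 0.69086

1.4076 357.60 0.6909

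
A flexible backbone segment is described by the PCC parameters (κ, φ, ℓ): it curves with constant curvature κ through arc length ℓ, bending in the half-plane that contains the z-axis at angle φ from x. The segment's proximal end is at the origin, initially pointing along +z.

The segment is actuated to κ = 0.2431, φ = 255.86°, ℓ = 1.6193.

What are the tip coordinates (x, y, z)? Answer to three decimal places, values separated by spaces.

-0.077 -0.305 1.578

θ = κ·ℓ = 0.2431 × 1.6193 = 0.39365 rad
ρ = (1 − cos θ)/κ = (1 − 0.92351)/0.2431 = 0.31463
z = sin θ / κ = 0.38356/0.2431 = 1.57780
x = ρ cos φ = 0.31463 × cos(255.86°) = -0.07686
y = ρ sin φ = 0.31463 × sin(255.86°) = -0.30509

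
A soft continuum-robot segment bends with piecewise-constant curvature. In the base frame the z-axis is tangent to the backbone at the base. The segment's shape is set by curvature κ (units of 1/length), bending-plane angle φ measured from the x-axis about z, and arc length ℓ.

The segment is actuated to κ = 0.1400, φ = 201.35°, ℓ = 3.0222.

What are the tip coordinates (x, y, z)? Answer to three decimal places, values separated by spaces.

θ = κ·ℓ = 0.1400 × 3.0222 = 0.42311 rad
ρ = (1 − cos θ)/κ = (1 − 0.91182)/0.1400 = 0.62988
z = sin θ / κ = 0.41060/0.1400 = 2.93283
x = ρ cos φ = 0.62988 × cos(201.35°) = -0.58665
y = ρ sin φ = 0.62988 × sin(201.35°) = -0.22932

-0.587 -0.229 2.933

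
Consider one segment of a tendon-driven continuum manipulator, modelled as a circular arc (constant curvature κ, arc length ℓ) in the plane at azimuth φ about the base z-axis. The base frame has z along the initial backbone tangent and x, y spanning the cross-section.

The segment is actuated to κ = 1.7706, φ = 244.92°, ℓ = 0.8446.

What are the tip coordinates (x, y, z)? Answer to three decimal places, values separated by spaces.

θ = κ·ℓ = 1.7706 × 0.8446 = 1.49545 rad
ρ = (1 − cos θ)/κ = (1 − 0.07528)/1.7706 = 0.52227
z = sin θ / κ = 0.99716/1.7706 = 0.56318
x = ρ cos φ = 0.52227 × cos(244.92°) = -0.22138
y = ρ sin φ = 0.52227 × sin(244.92°) = -0.47302

-0.221 -0.473 0.563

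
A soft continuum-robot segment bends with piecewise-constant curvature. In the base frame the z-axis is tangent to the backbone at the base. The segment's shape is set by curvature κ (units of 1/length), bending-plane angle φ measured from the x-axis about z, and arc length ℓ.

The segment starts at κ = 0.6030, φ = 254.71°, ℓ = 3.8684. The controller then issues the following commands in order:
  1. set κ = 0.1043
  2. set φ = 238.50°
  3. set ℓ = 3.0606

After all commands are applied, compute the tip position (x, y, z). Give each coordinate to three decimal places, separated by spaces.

initial: κ=0.6030, φ=254.71°, ℓ=3.8684
cmd 1: set κ=0.1043 → (κ,φ,ℓ)=(0.1043,254.71°,3.8684) → tip=(-0.2030,-0.7426,3.7643)
cmd 2: set φ=238.50° → (κ,φ,ℓ)=(0.1043,238.50°,3.8684) → tip=(-0.4023,-0.6564,3.7643)
cmd 3: set ℓ=3.0606 → (κ,φ,ℓ)=(0.1043,238.50°,3.0606) → tip=(-0.2531,-0.4130,3.0089)

-0.253 -0.413 3.009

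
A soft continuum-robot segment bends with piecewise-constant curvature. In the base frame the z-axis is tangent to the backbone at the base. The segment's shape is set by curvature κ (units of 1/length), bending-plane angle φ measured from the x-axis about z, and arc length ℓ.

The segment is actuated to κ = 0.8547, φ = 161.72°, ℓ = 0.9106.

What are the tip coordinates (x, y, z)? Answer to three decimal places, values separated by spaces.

-0.320 0.106 0.821

θ = κ·ℓ = 0.8547 × 0.9106 = 0.77829 rad
ρ = (1 − cos θ)/κ = (1 − 0.71212)/0.8547 = 0.33683
z = sin θ / κ = 0.70206/0.8547 = 0.82141
x = ρ cos φ = 0.33683 × cos(161.72°) = -0.31983
y = ρ sin φ = 0.33683 × sin(161.72°) = 0.10565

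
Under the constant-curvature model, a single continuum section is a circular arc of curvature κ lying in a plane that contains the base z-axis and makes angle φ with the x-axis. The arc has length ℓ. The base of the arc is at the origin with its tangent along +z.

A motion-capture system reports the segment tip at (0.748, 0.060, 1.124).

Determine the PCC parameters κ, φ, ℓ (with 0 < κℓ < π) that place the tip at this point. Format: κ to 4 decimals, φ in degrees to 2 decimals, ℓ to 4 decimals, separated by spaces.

ρ = √(x²+y²) = √(0.748² + 0.060²) = 0.75040
φ = atan2(y, x) mod 360° = atan2(0.060, 0.748) = 4.5861°
|p|² = ρ² + z² = 0.75040² + 1.124² = 1.82648
κ = 2ρ / |p|² = 2×0.75040 / 1.82648 = 0.82169
θ = 2·atan2(ρ, z) = 2·atan2(0.75040, 1.124) = 1.17732 rad
ℓ = θ/κ = 1.17732/0.82169 = 1.43280

0.8217 4.59 1.4328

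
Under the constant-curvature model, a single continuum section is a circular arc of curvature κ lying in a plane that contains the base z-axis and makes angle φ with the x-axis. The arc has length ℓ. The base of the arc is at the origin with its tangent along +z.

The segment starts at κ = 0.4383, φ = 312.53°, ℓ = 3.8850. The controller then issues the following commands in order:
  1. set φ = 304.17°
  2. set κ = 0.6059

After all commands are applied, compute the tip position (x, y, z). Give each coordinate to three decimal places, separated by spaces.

1.581 -2.329 1.170

initial: κ=0.4383, φ=312.53°, ℓ=3.8850
cmd 1: set φ=304.17° → (κ,φ,ℓ)=(0.4383,304.17°,3.8850) → tip=(1.4501,-2.1361,2.2617)
cmd 2: set κ=0.6059 → (κ,φ,ℓ)=(0.6059,304.17°,3.8850) → tip=(1.5809,-2.3289,1.1697)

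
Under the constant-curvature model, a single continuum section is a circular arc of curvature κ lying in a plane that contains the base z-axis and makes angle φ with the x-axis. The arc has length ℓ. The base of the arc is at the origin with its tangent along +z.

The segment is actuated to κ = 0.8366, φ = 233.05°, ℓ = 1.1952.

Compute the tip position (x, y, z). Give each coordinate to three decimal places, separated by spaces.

θ = κ·ℓ = 0.8366 × 1.1952 = 0.99990 rad
ρ = (1 − cos θ)/κ = (1 − 0.54038)/0.8366 = 0.54939
z = sin θ / κ = 0.84142/0.8366 = 1.00576
x = ρ cos φ = 0.54939 × cos(233.05°) = -0.33025
y = ρ sin φ = 0.54939 × sin(233.05°) = -0.43905

-0.330 -0.439 1.006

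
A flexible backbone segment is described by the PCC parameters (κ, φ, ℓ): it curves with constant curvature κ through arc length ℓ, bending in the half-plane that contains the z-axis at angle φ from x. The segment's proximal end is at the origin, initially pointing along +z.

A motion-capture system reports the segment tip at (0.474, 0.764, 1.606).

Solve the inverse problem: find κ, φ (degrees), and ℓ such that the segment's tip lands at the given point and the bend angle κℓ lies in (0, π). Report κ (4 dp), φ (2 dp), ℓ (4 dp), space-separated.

ρ = √(x²+y²) = √(0.474² + 0.764²) = 0.89910
φ = atan2(y, x) mod 360° = atan2(0.764, 0.474) = 58.1838°
|p|² = ρ² + z² = 0.89910² + 1.606² = 3.38761
κ = 2ρ / |p|² = 2×0.89910 / 3.38761 = 0.53081
θ = 2·atan2(ρ, z) = 2·atan2(0.89910, 1.606) = 1.02073 rad
ℓ = θ/κ = 1.02073/0.53081 = 1.92294

0.5308 58.18 1.9229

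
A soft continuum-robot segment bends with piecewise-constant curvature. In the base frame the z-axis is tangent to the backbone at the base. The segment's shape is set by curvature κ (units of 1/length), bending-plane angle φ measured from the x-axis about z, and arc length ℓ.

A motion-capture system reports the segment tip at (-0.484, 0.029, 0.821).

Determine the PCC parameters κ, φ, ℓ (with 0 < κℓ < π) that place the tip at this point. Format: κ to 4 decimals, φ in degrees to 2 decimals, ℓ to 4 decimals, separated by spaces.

1.0667 176.57 1.0003

ρ = √(x²+y²) = √(-0.484² + 0.029²) = 0.48487
φ = atan2(y, x) mod 360° = atan2(0.029, -0.484) = 176.5711°
|p|² = ρ² + z² = 0.48487² + 0.821² = 0.90914
κ = 2ρ / |p|² = 2×0.48487 / 0.90914 = 1.06665
θ = 2·atan2(ρ, z) = 2·atan2(0.48487, 0.821) = 1.06693 rad
ℓ = θ/κ = 1.06693/1.06665 = 1.00026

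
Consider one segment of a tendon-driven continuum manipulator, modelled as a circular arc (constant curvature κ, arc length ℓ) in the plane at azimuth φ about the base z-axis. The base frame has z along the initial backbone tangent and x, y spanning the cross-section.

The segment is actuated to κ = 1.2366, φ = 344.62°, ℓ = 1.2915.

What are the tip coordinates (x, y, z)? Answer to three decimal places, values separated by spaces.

0.800 -0.220 0.808

θ = κ·ℓ = 1.2366 × 1.2915 = 1.59707 rad
ρ = (1 − cos θ)/κ = (1 − -0.02627)/1.2366 = 0.82991
z = sin θ / κ = 0.99965/1.2366 = 0.80839
x = ρ cos φ = 0.82991 × cos(344.62°) = 0.80019
y = ρ sin φ = 0.82991 × sin(344.62°) = -0.22011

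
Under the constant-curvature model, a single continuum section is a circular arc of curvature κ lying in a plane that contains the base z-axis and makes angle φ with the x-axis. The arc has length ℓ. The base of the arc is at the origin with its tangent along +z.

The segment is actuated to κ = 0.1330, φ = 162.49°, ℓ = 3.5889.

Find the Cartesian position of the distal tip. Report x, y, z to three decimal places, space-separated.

θ = κ·ℓ = 0.1330 × 3.5889 = 0.47732 rad
ρ = (1 − cos θ)/κ = (1 − 0.88823)/0.1330 = 0.84039
z = sin θ / κ = 0.45940/0.1330 = 3.45416
x = ρ cos φ = 0.84039 × cos(162.49°) = -0.80145
y = ρ sin φ = 0.84039 × sin(162.49°) = 0.25285

-0.801 0.253 3.454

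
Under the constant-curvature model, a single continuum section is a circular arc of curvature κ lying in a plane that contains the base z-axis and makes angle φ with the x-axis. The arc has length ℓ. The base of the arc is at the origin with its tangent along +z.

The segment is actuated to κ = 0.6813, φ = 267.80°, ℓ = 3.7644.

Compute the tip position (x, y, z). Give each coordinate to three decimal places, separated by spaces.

θ = κ·ℓ = 0.6813 × 3.7644 = 2.56469 rad
ρ = (1 − cos θ)/κ = (1 − -0.83815)/0.6813 = 2.69801
z = sin θ / κ = 0.54543/0.6813 = 0.80058
x = ρ cos φ = 2.69801 × cos(267.80°) = -0.10357
y = ρ sin φ = 2.69801 × sin(267.80°) = -2.69602

-0.104 -2.696 0.801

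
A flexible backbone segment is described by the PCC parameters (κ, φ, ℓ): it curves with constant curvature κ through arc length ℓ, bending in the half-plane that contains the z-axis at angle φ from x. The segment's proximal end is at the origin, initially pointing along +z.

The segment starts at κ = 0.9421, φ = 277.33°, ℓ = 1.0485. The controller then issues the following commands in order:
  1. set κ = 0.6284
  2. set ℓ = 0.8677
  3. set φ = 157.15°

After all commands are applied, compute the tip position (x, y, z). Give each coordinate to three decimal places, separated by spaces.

-0.213 0.090 0.825

initial: κ=0.9421, φ=277.33°, ℓ=1.0485
cmd 1: set κ=0.6284 → (κ,φ,ℓ)=(0.6284,277.33°,1.0485) → tip=(0.0425,-0.3304,0.9743)
cmd 2: set ℓ=0.8677 → (κ,φ,ℓ)=(0.6284,277.33°,0.8677) → tip=(0.0294,-0.2289,0.8253)
cmd 3: set φ=157.15° → (κ,φ,ℓ)=(0.6284,157.15°,0.8677) → tip=(-0.2127,0.0896,0.8253)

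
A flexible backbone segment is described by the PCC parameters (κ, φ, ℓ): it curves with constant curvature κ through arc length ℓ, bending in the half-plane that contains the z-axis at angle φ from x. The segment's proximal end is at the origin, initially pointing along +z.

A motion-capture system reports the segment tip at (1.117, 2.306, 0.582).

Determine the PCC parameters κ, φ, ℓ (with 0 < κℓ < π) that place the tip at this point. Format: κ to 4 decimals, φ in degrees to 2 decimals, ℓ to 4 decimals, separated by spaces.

ρ = √(x²+y²) = √(1.117² + 2.306²) = 2.56229
φ = atan2(y, x) mod 360° = atan2(2.306, 1.117) = 64.1550°
|p|² = ρ² + z² = 2.56229² + 0.582² = 6.90405
κ = 2ρ / |p|² = 2×2.56229 / 6.90405 = 0.74226
θ = 2·atan2(ρ, z) = 2·atan2(2.56229, 0.582) = 2.69489 rad
ℓ = θ/κ = 2.69489/0.74226 = 3.63067

0.7423 64.15 3.6307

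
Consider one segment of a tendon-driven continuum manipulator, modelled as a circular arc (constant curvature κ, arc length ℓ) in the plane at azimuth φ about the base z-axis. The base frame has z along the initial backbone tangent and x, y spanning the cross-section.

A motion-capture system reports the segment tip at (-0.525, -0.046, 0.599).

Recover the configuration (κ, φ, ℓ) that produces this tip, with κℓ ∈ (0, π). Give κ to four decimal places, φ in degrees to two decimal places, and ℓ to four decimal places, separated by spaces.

ρ = √(x²+y²) = √(-0.525² + -0.046²) = 0.52701
φ = atan2(y, x) mod 360° = atan2(-0.046, -0.525) = 185.0074°
|p|² = ρ² + z² = 0.52701² + 0.599² = 0.63654
κ = 2ρ / |p|² = 2×0.52701 / 0.63654 = 1.65586
θ = 2·atan2(ρ, z) = 2·atan2(0.52701, 0.599) = 1.44311 rad
ℓ = θ/κ = 1.44311/1.65586 = 0.87152

1.6559 185.01 0.8715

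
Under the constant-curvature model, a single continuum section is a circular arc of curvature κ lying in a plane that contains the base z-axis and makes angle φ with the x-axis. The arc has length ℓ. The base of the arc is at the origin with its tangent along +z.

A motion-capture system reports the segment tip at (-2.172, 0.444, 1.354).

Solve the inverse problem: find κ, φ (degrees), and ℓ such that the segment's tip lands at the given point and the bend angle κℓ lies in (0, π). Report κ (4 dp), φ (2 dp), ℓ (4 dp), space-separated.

ρ = √(x²+y²) = √(-2.172² + 0.444²) = 2.21692
φ = atan2(y, x) mod 360° = atan2(0.444, -2.172) = 168.4468°
|p|² = ρ² + z² = 2.21692² + 1.354² = 6.74804
κ = 2ρ / |p|² = 2×2.21692 / 6.74804 = 0.65706
θ = 2·atan2(ρ, z) = 2·atan2(2.21692, 1.354) = 2.04501 rad
ℓ = θ/κ = 2.04501/0.65706 = 3.11238

0.6571 168.45 3.1124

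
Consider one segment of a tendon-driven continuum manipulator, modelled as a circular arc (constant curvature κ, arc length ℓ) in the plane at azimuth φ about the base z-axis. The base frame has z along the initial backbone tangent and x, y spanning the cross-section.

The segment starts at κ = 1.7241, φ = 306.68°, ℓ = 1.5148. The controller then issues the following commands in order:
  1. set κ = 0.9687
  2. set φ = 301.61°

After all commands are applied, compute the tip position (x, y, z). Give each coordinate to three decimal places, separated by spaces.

0.485 -0.788 1.027

initial: κ=1.7241, φ=306.68°, ℓ=1.5148
cmd 1: set κ=0.9687 → (κ,φ,ℓ)=(0.9687,306.68°,1.5148) → tip=(0.5530,-0.7424,1.0268)
cmd 2: set φ=301.61° → (κ,φ,ℓ)=(0.9687,301.61°,1.5148) → tip=(0.4852,-0.7884,1.0268)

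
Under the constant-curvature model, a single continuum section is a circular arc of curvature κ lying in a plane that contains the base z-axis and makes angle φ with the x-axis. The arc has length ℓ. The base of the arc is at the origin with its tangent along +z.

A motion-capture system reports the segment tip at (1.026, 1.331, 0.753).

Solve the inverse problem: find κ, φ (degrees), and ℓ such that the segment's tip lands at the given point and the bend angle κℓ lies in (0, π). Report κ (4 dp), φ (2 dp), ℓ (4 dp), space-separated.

0.9911 52.37 2.3197

ρ = √(x²+y²) = √(1.026² + 1.331²) = 1.68055
φ = atan2(y, x) mod 360° = atan2(1.331, 1.026) = 52.3732°
|p|² = ρ² + z² = 1.68055² + 0.753² = 3.39125
κ = 2ρ / |p|² = 2×1.68055 / 3.39125 = 0.99111
θ = 2·atan2(ρ, z) = 2·atan2(1.68055, 0.753) = 2.29910 rad
ℓ = θ/κ = 2.29910/0.99111 = 2.31973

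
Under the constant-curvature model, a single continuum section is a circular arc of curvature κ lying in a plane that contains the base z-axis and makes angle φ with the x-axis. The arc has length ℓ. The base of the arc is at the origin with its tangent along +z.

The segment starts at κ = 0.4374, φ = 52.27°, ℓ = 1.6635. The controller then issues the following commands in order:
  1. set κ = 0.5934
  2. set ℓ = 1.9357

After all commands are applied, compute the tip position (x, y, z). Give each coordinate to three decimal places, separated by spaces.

initial: κ=0.4374, φ=52.27°, ℓ=1.6635
cmd 1: set κ=0.5934 → (κ,φ,ℓ)=(0.5934,52.27°,1.6635) → tip=(0.4629,0.5983,1.4062)
cmd 2: set ℓ=1.9357 → (κ,φ,ℓ)=(0.5934,52.27°,1.9357) → tip=(0.6087,0.7867,1.5373)

0.609 0.787 1.537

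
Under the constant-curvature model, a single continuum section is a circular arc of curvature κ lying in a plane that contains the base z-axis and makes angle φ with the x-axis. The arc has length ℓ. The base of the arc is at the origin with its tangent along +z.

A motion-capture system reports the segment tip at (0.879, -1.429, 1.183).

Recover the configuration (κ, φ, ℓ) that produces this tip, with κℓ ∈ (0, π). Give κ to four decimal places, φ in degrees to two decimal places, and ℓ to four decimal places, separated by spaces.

0.7962 301.60 2.4029

ρ = √(x²+y²) = √(0.879² + -1.429²) = 1.67770
φ = atan2(y, x) mod 360° = atan2(-1.429, 0.879) = 301.5963°
|p|² = ρ² + z² = 1.67770² + 1.183² = 4.21417
κ = 2ρ / |p|² = 2×1.67770 / 4.21417 = 0.79622
θ = 2·atan2(ρ, z) = 2·atan2(1.67770, 1.183) = 1.91327 rad
ℓ = θ/κ = 1.91327/0.79622 = 2.40294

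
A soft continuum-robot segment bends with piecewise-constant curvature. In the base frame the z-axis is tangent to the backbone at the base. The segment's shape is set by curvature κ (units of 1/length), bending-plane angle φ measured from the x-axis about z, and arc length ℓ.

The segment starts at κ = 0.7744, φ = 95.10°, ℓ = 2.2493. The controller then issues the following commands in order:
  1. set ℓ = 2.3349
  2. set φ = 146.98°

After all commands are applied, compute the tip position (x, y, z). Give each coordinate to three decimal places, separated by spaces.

initial: κ=0.7744, φ=95.10°, ℓ=2.2493
cmd 1: set ℓ=2.3349 → (κ,φ,ℓ)=(0.7744,95.10°,2.3349) → tip=(-0.1418,1.5886,1.2551)
cmd 2: set φ=146.98° → (κ,φ,ℓ)=(0.7744,146.98°,2.3349) → tip=(-1.3373,0.8691,1.2551)

-1.337 0.869 1.255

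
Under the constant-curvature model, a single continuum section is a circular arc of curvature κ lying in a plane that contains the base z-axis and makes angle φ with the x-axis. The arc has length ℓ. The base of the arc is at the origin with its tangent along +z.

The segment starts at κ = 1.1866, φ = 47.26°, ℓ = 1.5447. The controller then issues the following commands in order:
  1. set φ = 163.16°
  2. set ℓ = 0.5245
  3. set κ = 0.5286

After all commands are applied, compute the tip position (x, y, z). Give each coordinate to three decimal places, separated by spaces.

initial: κ=1.1866, φ=47.26°, ℓ=1.5447
cmd 1: set φ=163.16° → (κ,φ,ℓ)=(1.1866,163.16°,1.5447) → tip=(-1.0156,0.3074,0.8140)
cmd 2: set ℓ=0.5245 → (κ,φ,ℓ)=(1.1866,163.16°,0.5245) → tip=(-0.1512,0.0458,0.4913)
cmd 3: set κ=0.5286 → (κ,φ,ℓ)=(0.5286,163.16°,0.5245) → tip=(-0.0691,0.0209,0.5178)

-0.069 0.021 0.518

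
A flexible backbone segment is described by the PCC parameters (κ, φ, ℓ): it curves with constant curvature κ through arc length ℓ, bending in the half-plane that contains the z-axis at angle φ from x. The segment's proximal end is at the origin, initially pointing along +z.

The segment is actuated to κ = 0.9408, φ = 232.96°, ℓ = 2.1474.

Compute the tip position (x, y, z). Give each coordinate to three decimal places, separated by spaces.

-0.918 -1.217 0.957

θ = κ·ℓ = 0.9408 × 2.1474 = 2.02027 rad
ρ = (1 − cos θ)/κ = (1 − -0.43450)/0.9408 = 1.52476
z = sin θ / κ = 0.90067/0.9408 = 0.95735
x = ρ cos φ = 1.52476 × cos(232.96°) = -0.91847
y = ρ sin φ = 1.52476 × sin(232.96°) = -1.21709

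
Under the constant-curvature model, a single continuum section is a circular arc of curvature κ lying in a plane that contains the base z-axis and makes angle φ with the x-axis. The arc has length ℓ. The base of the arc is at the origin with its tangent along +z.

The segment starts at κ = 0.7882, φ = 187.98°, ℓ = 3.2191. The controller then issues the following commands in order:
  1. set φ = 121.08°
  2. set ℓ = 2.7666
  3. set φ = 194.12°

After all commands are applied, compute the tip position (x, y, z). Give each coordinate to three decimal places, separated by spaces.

initial: κ=0.7882, φ=187.98°, ℓ=3.2191
cmd 1: set φ=121.08° → (κ,φ,ℓ)=(0.7882,121.08°,3.2191) → tip=(-1.1939,1.9807,0.7209)
cmd 2: set ℓ=2.7666 → (κ,φ,ℓ)=(0.7882,121.08°,2.7666) → tip=(-1.0301,1.7089,1.0400)
cmd 3: set φ=194.12° → (κ,φ,ℓ)=(0.7882,194.12°,2.7666) → tip=(-1.9351,-0.4868,1.0400)

-1.935 -0.487 1.040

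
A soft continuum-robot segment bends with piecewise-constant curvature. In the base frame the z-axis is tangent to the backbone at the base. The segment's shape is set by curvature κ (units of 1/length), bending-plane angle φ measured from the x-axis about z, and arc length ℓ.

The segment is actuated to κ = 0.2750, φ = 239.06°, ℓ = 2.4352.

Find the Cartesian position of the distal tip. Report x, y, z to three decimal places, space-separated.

-0.404 -0.674 2.257

θ = κ·ℓ = 0.2750 × 2.4352 = 0.66968 rad
ρ = (1 − cos θ)/κ = (1 − 0.78402)/0.2750 = 0.78538
z = sin θ / κ = 0.62074/0.2750 = 2.25722
x = ρ cos φ = 0.78538 × cos(239.06°) = -0.40380
y = ρ sin φ = 0.78538 × sin(239.06°) = -0.67363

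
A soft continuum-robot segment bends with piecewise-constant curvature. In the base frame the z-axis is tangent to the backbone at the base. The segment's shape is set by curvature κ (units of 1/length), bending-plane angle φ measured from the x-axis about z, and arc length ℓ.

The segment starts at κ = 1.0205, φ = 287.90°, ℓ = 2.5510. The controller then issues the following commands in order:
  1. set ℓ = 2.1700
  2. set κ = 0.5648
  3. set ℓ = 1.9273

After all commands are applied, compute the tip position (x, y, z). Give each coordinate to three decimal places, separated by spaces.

0.292 -0.903 1.569

initial: κ=1.0205, φ=287.90°, ℓ=2.5510
cmd 1: set ℓ=2.1700 → (κ,φ,ℓ)=(1.0205,287.90°,2.1700) → tip=(0.4819,-1.4921,0.7838)
cmd 2: set κ=0.5648 → (κ,φ,ℓ)=(0.5648,287.90°,2.1700) → tip=(0.3601,-1.1147,1.6661)
cmd 3: set ℓ=1.9273 → (κ,φ,ℓ)=(0.5648,287.90°,1.9273) → tip=(0.2918,-0.9034,1.5686)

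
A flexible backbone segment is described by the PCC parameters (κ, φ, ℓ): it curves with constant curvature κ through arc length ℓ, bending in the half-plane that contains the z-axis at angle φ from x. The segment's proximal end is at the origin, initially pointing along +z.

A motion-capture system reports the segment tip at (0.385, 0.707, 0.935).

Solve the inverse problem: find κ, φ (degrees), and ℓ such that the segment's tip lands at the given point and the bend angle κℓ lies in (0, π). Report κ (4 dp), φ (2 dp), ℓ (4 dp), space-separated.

ρ = √(x²+y²) = √(0.385² + 0.707²) = 0.80503
φ = atan2(y, x) mod 360° = atan2(0.707, 0.385) = 61.4293°
|p|² = ρ² + z² = 0.80503² + 0.935² = 1.52230
κ = 2ρ / |p|² = 2×0.80503 / 1.52230 = 1.05765
θ = 2·atan2(ρ, z) = 2·atan2(0.80503, 0.935) = 1.42169 rad
ℓ = θ/κ = 1.42169/1.05765 = 1.34419

1.0577 61.43 1.3442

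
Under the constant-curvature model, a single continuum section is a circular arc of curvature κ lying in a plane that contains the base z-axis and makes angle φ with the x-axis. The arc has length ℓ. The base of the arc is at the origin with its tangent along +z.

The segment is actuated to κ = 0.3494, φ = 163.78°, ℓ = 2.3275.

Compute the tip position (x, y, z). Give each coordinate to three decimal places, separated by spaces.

-0.860 0.250 2.079

θ = κ·ℓ = 0.3494 × 2.3275 = 0.81323 rad
ρ = (1 − cos θ)/κ = (1 − 0.68716)/0.3494 = 0.89537
z = sin θ / κ = 0.72651/0.3494 = 2.07931
x = ρ cos φ = 0.89537 × cos(163.78°) = -0.85973
y = ρ sin φ = 0.89537 × sin(163.78°) = 0.25010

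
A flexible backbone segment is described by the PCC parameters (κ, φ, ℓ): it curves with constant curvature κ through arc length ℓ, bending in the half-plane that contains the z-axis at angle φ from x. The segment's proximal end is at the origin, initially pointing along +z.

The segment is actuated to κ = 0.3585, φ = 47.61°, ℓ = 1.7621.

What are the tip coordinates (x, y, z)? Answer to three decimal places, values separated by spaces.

0.363 0.398 1.647

θ = κ·ℓ = 0.3585 × 1.7621 = 0.63171 rad
ρ = (1 − cos θ)/κ = (1 − 0.80702)/0.3585 = 0.53831
z = sin θ / κ = 0.59053/0.3585 = 1.64722
x = ρ cos φ = 0.53831 × cos(47.61°) = 0.36291
y = ρ sin φ = 0.53831 × sin(47.61°) = 0.39758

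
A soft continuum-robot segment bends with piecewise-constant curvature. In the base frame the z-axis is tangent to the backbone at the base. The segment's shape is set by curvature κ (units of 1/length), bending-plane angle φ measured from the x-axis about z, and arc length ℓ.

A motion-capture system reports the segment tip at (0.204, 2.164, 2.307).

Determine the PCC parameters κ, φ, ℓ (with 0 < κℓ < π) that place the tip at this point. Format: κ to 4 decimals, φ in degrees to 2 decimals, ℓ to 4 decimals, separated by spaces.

ρ = √(x²+y²) = √(0.204² + 2.164²) = 2.17359
φ = atan2(y, x) mod 360° = atan2(2.164, 0.204) = 84.6146°
|p|² = ρ² + z² = 2.17359² + 2.307² = 10.04676
κ = 2ρ / |p|² = 2×2.17359 / 10.04676 = 0.43270
θ = 2·atan2(ρ, z) = 2·atan2(2.17359, 2.307) = 1.51127 rad
ℓ = θ/κ = 1.51127/0.43270 = 3.49268

0.4327 84.61 3.4927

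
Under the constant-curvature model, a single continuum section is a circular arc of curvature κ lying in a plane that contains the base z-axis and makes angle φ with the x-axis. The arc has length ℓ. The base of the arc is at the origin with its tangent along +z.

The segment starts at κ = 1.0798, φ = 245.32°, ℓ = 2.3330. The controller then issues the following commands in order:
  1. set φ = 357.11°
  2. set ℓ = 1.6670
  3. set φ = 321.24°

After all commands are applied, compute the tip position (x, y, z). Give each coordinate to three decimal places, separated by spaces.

initial: κ=1.0798, φ=245.32°, ℓ=2.3330
cmd 1: set φ=357.11° → (κ,φ,ℓ)=(1.0798,357.11°,2.3330) → tip=(1.6764,-0.0846,0.5399)
cmd 2: set ℓ=1.6670 → (κ,φ,ℓ)=(1.0798,357.11°,1.6670) → tip=(1.1351,-0.0573,0.9019)
cmd 3: set φ=321.24° → (κ,φ,ℓ)=(1.0798,321.24°,1.6670) → tip=(0.8862,-0.7115,0.9019)

0.886 -0.712 0.902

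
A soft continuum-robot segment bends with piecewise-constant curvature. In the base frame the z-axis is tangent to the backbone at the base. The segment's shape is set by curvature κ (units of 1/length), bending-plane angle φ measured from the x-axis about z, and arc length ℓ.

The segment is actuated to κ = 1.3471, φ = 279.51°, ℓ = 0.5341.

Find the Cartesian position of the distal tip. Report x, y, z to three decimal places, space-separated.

0.030 -0.181 0.489

θ = κ·ℓ = 1.3471 × 0.5341 = 0.71949 rad
ρ = (1 − cos θ)/κ = (1 − 0.75214)/1.3471 = 0.18399
z = sin θ / κ = 0.65900/1.3471 = 0.48920
x = ρ cos φ = 0.18399 × cos(279.51°) = 0.03040
y = ρ sin φ = 0.18399 × sin(279.51°) = -0.18146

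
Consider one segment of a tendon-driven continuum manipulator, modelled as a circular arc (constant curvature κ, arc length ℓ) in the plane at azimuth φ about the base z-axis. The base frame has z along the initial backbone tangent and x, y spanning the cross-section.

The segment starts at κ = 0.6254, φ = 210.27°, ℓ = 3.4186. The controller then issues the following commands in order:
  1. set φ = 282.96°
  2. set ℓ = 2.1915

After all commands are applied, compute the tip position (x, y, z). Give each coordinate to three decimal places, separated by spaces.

0.287 -1.248 1.567

initial: κ=0.6254, φ=210.27°, ℓ=3.4186
cmd 1: set φ=282.96° → (κ,φ,ℓ)=(0.6254,282.96°,3.4186) → tip=(0.5513,-2.3954,1.3486)
cmd 2: set ℓ=2.1915 → (κ,φ,ℓ)=(0.6254,282.96°,2.1915) → tip=(0.2873,-1.2483,1.5670)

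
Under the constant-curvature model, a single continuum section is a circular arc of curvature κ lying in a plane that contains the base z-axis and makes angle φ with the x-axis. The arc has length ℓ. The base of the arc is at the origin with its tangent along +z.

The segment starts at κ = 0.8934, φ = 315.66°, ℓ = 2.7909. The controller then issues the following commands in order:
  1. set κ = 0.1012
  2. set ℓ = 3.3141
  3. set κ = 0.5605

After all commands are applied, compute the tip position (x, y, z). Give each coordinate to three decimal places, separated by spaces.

initial: κ=0.8934, φ=315.66°, ℓ=2.7909
cmd 1: set κ=0.1012 → (κ,φ,ℓ)=(0.1012,315.66°,2.7909) → tip=(0.2800,-0.2736,2.7539)
cmd 2: set ℓ=3.3141 → (κ,φ,ℓ)=(0.1012,315.66°,3.3141) → tip=(0.3938,-0.3848,3.2523)
cmd 3: set κ=0.5605 → (κ,φ,ℓ)=(0.5605,315.66°,3.3141) → tip=(1.6369,-1.5996,1.7113)

1.637 -1.600 1.711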